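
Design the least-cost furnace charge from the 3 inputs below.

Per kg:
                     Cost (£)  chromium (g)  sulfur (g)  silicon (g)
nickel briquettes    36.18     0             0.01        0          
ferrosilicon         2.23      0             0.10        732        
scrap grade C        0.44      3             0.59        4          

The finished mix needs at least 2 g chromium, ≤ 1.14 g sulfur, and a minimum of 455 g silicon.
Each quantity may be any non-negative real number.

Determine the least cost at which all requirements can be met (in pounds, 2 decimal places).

Set it up as a linear program. Let x1 = kg of nickel briquettes, x2 = kg of ferrosilicon, x3 = kg of scrap grade C.
Minimise 36.18x1 + 2.23x2 + 0.44x3 with:
  3x3 ≥ 2   (chromium)
  0.01x1 + 0.1x2 + 0.59x3 ≤ 1.14   (sulfur)
  732x2 + 4x3 ≥ 455   (silicon)
  x1, x2, x3 ≥ 0.
The minimum-cost mix takes nothing from nickel briquettes — only ferrosilicon, scrap grade C. Binding constraints: chromium and silicon.
Optimal quantities: ferrosilicon = 0.6179 kg, scrap grade C = 0.6667 kg.
Objective = 2.23·0.6179 + 0.44·0.6667 = 1.6713.

£1.67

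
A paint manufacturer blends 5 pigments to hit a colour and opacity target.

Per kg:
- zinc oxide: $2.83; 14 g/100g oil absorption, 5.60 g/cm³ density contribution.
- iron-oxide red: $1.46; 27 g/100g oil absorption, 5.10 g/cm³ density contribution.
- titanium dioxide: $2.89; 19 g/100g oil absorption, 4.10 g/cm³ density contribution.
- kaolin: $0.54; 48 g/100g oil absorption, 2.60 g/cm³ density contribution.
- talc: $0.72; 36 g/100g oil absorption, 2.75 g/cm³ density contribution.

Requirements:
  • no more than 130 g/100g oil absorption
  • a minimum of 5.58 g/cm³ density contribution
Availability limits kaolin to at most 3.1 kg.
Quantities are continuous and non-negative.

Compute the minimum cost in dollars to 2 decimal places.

$1.16

Treat it as an LP. Let x1 = kg of zinc oxide, x2 = kg of iron-oxide red, x3 = kg of titanium dioxide, x4 = kg of kaolin, x5 = kg of talc.
min 2.83x1 + 1.46x2 + 2.89x3 + 0.54x4 + 0.72x5 with:
  14x1 + 27x2 + 19x3 + 48x4 + 36x5 ≤ 130   (oil absorption)
  5.6x1 + 5.1x2 + 4.1x3 + 2.6x4 + 2.75x5 ≥ 5.58   (density contribution)
  x4 ≤ 3.1
  x1, x2, x3, x4, x5 ≥ 0.
The minimum-cost mix takes nothing from zinc oxide, iron-oxide red, titanium dioxide, talc — only kaolin. Binding constraint: density contribution.
Optimal quantities: kaolin = 2.146 kg.
Cost = 0.54·2.146 = 1.1588.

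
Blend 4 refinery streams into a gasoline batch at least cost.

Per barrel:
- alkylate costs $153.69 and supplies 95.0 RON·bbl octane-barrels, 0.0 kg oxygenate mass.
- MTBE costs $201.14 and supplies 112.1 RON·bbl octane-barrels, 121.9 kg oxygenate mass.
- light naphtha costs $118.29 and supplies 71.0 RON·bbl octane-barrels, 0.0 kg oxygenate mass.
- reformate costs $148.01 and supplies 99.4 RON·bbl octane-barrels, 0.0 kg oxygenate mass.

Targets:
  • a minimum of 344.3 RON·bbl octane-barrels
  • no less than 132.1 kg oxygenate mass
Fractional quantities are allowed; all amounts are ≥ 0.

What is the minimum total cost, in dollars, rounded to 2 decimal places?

$549.76

This is a linear program. Let x1 = barrels of alkylate, x2 = barrels of MTBE, x3 = barrels of light naphtha, x4 = barrels of reformate.
Minimise 153.69x1 + 201.14x2 + 118.29x3 + 148.01x4 with:
  95x1 + 112.1x2 + 71x3 + 99.4x4 ≥ 344.3   (octane-barrels)
  121.9x2 ≥ 132.1   (oxygenate mass)
  x1, x2, x3, x4 ≥ 0.
The optimal basis is {MTBE, reformate}; alkylate, light naphtha drop out. The octane-barrels and oxygenate mass requirements are met with equality.
Optimal quantities: MTBE = 1.08368 barrels, reformate = 2.24165 barrels.
Total cost: 201.14·1.08368 + 148.01·2.24165 = 549.7580.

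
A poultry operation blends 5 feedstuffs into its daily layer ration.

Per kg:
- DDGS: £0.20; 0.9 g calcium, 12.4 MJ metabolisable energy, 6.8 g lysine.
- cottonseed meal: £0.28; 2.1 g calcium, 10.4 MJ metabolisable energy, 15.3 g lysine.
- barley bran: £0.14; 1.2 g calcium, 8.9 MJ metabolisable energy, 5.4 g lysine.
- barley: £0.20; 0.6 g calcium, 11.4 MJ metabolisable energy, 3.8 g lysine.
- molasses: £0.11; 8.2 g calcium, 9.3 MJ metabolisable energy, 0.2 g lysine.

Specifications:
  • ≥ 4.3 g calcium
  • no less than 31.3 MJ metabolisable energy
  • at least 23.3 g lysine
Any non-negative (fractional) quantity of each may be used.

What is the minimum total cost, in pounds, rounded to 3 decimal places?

£0.548

Let x1 = kg of DDGS, x2 = kg of cottonseed meal, x3 = kg of barley bran, x4 = kg of barley, x5 = kg of molasses.
min 0.2x1 + 0.28x2 + 0.14x3 + 0.2x4 + 0.11x5 s.t.:
  0.9x1 + 2.1x2 + 1.2x3 + 0.6x4 + 8.2x5 ≥ 4.3   (calcium)
  12.4x1 + 10.4x2 + 8.9x3 + 11.4x4 + 9.3x5 ≥ 31.3   (metabolisable energy)
  6.8x1 + 15.3x2 + 5.4x3 + 3.8x4 + 0.2x5 ≥ 23.3   (lysine)
  x1, x2, x3, x4, x5 ≥ 0.
The optimal basis is {cottonseed meal, barley bran}; DDGS, barley, molasses drop out. The metabolisable energy and lysine requirements are met with equality.
So cottonseed meal = 0.4793 kg, barley bran = 2.957 kg.
Hence cost = 0.28·0.4793 + 0.14·2.957 = £0.54818.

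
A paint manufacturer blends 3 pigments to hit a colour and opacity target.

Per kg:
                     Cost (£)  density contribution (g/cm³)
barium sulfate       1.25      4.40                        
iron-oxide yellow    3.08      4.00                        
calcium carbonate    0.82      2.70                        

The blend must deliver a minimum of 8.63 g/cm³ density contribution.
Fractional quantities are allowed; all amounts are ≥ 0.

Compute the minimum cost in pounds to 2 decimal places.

£2.45

Let x1 = kg of barium sulfate, x2 = kg of iron-oxide yellow, x3 = kg of calcium carbonate.
Minimize 1.25x1 + 3.08x2 + 0.82x3 subject to:
  4.4x1 + 4x2 + 2.7x3 ≥ 8.63   (density contribution)
  x1, x2, x3 ≥ 0.
The minimum-cost mix takes nothing from iron-oxide yellow, calcium carbonate — only barium sulfate. There the density contribution constraint is tight.
Solving gives x1 = 1.961.
Total cost: 1.25·1.961 = 2.4513.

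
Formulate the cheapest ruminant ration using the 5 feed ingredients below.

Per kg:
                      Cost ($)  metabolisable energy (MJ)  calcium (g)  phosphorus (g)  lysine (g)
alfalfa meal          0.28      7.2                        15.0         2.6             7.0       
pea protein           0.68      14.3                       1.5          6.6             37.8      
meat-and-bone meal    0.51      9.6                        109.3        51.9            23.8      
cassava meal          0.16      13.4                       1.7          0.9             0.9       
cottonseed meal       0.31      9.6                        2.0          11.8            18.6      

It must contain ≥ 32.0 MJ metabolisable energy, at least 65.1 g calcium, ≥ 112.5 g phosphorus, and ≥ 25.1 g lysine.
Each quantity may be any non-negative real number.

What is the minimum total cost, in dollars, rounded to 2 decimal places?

$1.23

This is a linear program. Let x1 = kg of alfalfa meal, x2 = kg of pea protein, x3 = kg of meat-and-bone meal, x4 = kg of cassava meal, x5 = kg of cottonseed meal.
Minimise 0.28x1 + 0.68x2 + 0.51x3 + 0.16x4 + 0.31x5 s.t.:
  7.2x1 + 14.3x2 + 9.6x3 + 13.4x4 + 9.6x5 ≥ 32   (metabolisable energy)
  15x1 + 1.5x2 + 109.3x3 + 1.7x4 + 2x5 ≥ 65.1   (calcium)
  2.6x1 + 6.6x2 + 51.9x3 + 0.9x4 + 11.8x5 ≥ 112.5   (phosphorus)
  7x1 + 37.8x2 + 23.8x3 + 0.9x4 + 18.6x5 ≥ 25.1   (lysine)
  x1, x2, x3, x4, x5 ≥ 0.
At the optimum only meat-and-bone meal, cassava meal are positive (alfalfa meal, pea protein, cottonseed meal = 0). Binding constraints: metabolisable energy and phosphorus.
Optimal quantities: meat-and-bone meal = 2.153 kg, cassava meal = 0.8456 kg.
Cost = 0.51·2.153 + 0.16·0.8456 = 1.2333.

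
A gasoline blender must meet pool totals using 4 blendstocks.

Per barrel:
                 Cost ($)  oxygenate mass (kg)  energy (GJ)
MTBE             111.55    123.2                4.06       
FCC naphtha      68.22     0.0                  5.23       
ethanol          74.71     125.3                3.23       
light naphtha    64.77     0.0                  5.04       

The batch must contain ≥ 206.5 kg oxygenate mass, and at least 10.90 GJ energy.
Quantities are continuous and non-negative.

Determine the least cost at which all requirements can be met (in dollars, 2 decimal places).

Set it up as a linear program. Let x1 = barrels of MTBE, x2 = barrels of FCC naphtha, x3 = barrels of ethanol, x4 = barrels of light naphtha.
Minimise 111.55x1 + 68.22x2 + 74.71x3 + 64.77x4 with:
  123.2x1 + 125.3x3 ≥ 206.5   (oxygenate mass)
  4.06x1 + 5.23x2 + 3.23x3 + 5.04x4 ≥ 10.9   (energy)
  x1, x2, x3, x4 ≥ 0.
The cheapest feasible vertex uses only ethanol, light naphtha; MTBE, FCC naphtha are not used. The oxygenate mass and energy requirements are met with equality.
Solving gives x3 = 1.648, x4 = 1.1065.
Objective = 74.71·1.648 + 64.77·1.1065 = 194.7901.

$194.79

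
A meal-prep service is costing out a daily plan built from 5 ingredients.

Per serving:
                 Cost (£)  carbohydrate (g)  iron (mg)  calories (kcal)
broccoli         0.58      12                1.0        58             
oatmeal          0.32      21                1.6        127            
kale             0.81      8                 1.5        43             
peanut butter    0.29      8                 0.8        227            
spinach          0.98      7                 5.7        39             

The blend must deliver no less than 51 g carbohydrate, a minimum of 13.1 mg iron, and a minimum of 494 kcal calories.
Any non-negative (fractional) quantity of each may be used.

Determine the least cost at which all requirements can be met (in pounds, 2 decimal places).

£2.41

Set it up as a linear program. Let x1 = servings of broccoli, x2 = servings of oatmeal, x3 = servings of kale, x4 = servings of peanut butter, x5 = servings of spinach.
Minimize 0.58x1 + 0.32x2 + 0.81x3 + 0.29x4 + 0.98x5 subject to:
  12x1 + 21x2 + 8x3 + 8x4 + 7x5 ≥ 51   (carbohydrate)
  1x1 + 1.6x2 + 1.5x3 + 0.8x4 + 5.7x5 ≥ 13.1   (iron)
  58x1 + 127x2 + 43x3 + 227x4 + 39x5 ≥ 494   (calories)
  x1, x2, x3, x4, x5 ≥ 0.
The cheapest feasible vertex uses only oatmeal, spinach; broccoli, kale, peanut butter are not used. There the iron and calories constraints are tight.
That vertex is x2 = 3.484, x5 = 1.32.
Hence cost = 0.32·3.484 + 0.98·1.32 = £2.4085.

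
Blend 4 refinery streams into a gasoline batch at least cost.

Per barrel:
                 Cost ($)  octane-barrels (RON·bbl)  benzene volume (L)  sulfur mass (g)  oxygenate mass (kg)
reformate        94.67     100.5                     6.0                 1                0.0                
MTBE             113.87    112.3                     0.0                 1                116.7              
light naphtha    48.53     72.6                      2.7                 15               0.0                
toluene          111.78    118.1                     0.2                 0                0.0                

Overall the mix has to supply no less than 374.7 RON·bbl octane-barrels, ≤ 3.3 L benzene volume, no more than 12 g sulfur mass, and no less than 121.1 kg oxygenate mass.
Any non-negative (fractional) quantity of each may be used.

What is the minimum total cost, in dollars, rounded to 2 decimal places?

Set it up as a linear program. Let x1 = barrels of reformate, x2 = barrels of MTBE, x3 = barrels of light naphtha, x4 = barrels of toluene.
Minimize 94.67x1 + 113.87x2 + 48.53x3 + 111.78x4 subject to:
  100.5x1 + 112.3x2 + 72.6x3 + 118.1x4 ≥ 374.7   (octane-barrels)
  6x1 + 2.7x3 + 0.2x4 ≤ 3.3   (benzene volume)
  1x1 + 1x2 + 15x3 ≤ 12   (sulfur mass)
  116.7x2 ≥ 121.1   (oxygenate mass)
  x1, x2, x3, x4 ≥ 0.
The optimal basis is {MTBE, light naphtha, toluene}; reformate drops out. The octane-barrels, sulfur mass, oxygenate mass requirements are met with equality.
Optimal quantities: MTBE = 1.0377 barrels, light naphtha = 0.73082 barrels, toluene = 1.7367 barrels.
Objective = 113.87·1.0377 + 48.53·0.73082 + 111.78·1.7367 = 347.7579.

$347.76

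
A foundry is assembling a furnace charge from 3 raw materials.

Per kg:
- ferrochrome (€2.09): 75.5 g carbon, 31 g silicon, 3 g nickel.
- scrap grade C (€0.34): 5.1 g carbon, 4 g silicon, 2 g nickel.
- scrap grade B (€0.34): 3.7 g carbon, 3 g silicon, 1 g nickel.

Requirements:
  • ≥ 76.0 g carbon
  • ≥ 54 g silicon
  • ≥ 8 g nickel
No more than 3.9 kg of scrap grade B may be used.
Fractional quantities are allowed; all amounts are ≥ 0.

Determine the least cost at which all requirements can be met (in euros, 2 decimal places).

Let x1 = kg of ferrochrome, x2 = kg of scrap grade C, x3 = kg of scrap grade B.
Minimize 2.09x1 + 0.34x2 + 0.34x3 subject to:
  75.5x1 + 5.1x2 + 3.7x3 ≥ 76   (carbon)
  31x1 + 4x2 + 3x3 ≥ 54   (silicon)
  3x1 + 2x2 + 1x3 ≥ 8   (nickel)
  x3 ≤ 3.9
  x1, x2, x3 ≥ 0.
The minimum-cost mix takes nothing from scrap grade B — only ferrochrome, scrap grade C. There the silicon and nickel constraints are tight.
Optimal quantities: ferrochrome = 1.52 kg, scrap grade C = 1.72 kg.
Total cost: 2.09·1.52 + 0.34·1.72 = 3.7616.

€3.76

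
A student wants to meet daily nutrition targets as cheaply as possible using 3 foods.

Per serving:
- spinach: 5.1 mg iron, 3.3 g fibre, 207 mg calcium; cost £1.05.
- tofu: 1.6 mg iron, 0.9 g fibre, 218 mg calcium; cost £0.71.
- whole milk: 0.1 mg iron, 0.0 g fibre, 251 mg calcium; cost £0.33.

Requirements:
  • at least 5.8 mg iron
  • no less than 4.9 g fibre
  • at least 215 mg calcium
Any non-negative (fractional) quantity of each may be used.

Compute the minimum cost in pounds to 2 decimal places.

Set it up as a linear program. Let x1 = servings of spinach, x2 = servings of tofu, x3 = servings of whole milk.
min 1.05x1 + 0.71x2 + 0.33x3 subject to:
  5.1x1 + 1.6x2 + 0.1x3 ≥ 5.8   (iron)
  3.3x1 + 0.9x2 ≥ 4.9   (fibre)
  207x1 + 218x2 + 251x3 ≥ 215   (calcium)
  x1, x2, x3 ≥ 0.
The cheapest feasible vertex uses only spinach; tofu, whole milk are not used. Binding constraint: fibre.
Solving gives x1 = 1.485.
Hence cost = 1.05·1.485 = £1.5593.

£1.56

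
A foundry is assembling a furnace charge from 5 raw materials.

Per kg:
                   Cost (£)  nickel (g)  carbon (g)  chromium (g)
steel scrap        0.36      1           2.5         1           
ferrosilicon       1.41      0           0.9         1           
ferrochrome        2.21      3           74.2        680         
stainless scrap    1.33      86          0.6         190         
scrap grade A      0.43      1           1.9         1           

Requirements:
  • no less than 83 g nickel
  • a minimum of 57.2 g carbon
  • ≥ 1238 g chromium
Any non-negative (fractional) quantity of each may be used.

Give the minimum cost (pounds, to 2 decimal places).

£4.67

Set it up as a linear program. Let x1 = kg of steel scrap, x2 = kg of ferrosilicon, x3 = kg of ferrochrome, x4 = kg of stainless scrap, x5 = kg of scrap grade A.
min 0.36x1 + 1.41x2 + 2.21x3 + 1.33x4 + 0.43x5 with:
  1x1 + 3x3 + 86x4 + 1x5 ≥ 83   (nickel)
  2.5x1 + 0.9x2 + 74.2x3 + 0.6x4 + 1.9x5 ≥ 57.2   (carbon)
  1x1 + 1x2 + 680x3 + 190x4 + 1x5 ≥ 1238   (chromium)
  x1, x2, x3, x4, x5 ≥ 0.
The minimum-cost mix takes nothing from steel scrap, ferrosilicon, scrap grade A — only ferrochrome, stainless scrap. There the nickel and chromium constraints are tight.
Optimal quantities: ferrochrome = 1.566 kg, stainless scrap = 0.9105 kg.
Total cost: 2.21·1.566 + 1.33·0.9105 = 4.6718.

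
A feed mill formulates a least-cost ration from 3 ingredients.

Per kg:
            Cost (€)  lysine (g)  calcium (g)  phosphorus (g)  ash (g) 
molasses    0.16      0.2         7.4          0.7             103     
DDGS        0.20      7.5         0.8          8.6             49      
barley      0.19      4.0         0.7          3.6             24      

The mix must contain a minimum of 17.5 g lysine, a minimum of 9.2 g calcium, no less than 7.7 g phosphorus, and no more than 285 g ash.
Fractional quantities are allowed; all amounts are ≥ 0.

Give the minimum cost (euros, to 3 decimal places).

This is a linear program. Let x1 = kg of molasses, x2 = kg of DDGS, x3 = kg of barley.
Minimise 0.16x1 + 0.2x2 + 0.19x3 subject to:
  0.2x1 + 7.5x2 + 4x3 ≥ 17.5   (lysine)
  7.4x1 + 0.8x2 + 0.7x3 ≥ 9.2   (calcium)
  0.7x1 + 8.6x2 + 3.6x3 ≥ 7.7   (phosphorus)
  103x1 + 49x2 + 24x3 ≤ 285   (ash)
  x1, x2, x3 ≥ 0.
At the optimum only molasses, DDGS are positive (barley = 0). There the lysine and calcium constraints are tight.
Optimal quantities: molasses = 0.9939 kg, DDGS = 2.307 kg.
Total cost: 0.16·0.9939 + 0.2·2.307 = 0.62042.

€0.620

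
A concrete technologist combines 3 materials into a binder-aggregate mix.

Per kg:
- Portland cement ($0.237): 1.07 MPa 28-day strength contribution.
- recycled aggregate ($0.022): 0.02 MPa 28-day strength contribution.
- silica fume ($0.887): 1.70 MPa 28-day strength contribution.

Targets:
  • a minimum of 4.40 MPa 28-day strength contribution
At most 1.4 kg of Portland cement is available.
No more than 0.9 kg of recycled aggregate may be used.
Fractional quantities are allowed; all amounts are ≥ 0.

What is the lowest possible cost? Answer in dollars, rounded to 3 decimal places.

This is a linear program. Let x1 = kg of Portland cement, x2 = kg of recycled aggregate, x3 = kg of silica fume.
Minimise 0.237x1 + 0.022x2 + 0.887x3 with:
  1.07x1 + 0.02x2 + 1.7x3 ≥ 4.4   (28-day strength contribution)
  x1 ≤ 1.4
  x2 ≤ 0.9
  x1, x2, x3 ≥ 0.
At the optimum only Portland cement, silica fume are positive (recycled aggregate = 0). The 28-day strength contribution and the Portland cement cap requirements are met with equality.
So Portland cement = 1.4 kg, silica fume = 1.707 kg.
Total cost: 0.237·1.4 + 0.887·1.707 = 1.84591.

$1.846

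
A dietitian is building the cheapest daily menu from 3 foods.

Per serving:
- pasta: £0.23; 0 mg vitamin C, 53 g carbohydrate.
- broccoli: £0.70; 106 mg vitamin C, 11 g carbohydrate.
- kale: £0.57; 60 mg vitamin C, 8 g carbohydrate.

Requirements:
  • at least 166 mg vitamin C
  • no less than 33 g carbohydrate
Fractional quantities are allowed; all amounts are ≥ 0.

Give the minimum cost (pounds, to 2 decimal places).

£1.16

Treat it as an LP. Let x1 = servings of pasta, x2 = servings of broccoli, x3 = servings of kale.
min 0.23x1 + 0.7x2 + 0.57x3 with:
  106x2 + 60x3 ≥ 166   (vitamin C)
  53x1 + 11x2 + 8x3 ≥ 33   (carbohydrate)
  x1, x2, x3 ≥ 0.
At the optimum only pasta, broccoli are positive (kale = 0). Binding constraints: vitamin C and carbohydrate.
Optimal quantities: pasta = 0.2976 servings, broccoli = 1.566 servings.
Hence cost = 0.23·0.2976 + 0.7·1.566 = £1.1646.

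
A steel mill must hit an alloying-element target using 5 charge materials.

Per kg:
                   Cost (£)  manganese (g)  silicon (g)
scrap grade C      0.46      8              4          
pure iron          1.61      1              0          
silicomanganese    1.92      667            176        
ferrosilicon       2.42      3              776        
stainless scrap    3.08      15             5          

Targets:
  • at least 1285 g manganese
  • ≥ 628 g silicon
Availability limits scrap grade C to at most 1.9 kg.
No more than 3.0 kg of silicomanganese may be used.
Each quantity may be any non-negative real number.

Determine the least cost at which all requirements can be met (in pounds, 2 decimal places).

Treat it as an LP. Let x1 = kg of scrap grade C, x2 = kg of pure iron, x3 = kg of silicomanganese, x4 = kg of ferrosilicon, x5 = kg of stainless scrap.
min 0.46x1 + 1.61x2 + 1.92x3 + 2.42x4 + 3.08x5 subject to:
  8x1 + 1x2 + 667x3 + 3x4 + 15x5 ≥ 1285   (manganese)
  4x1 + 176x3 + 776x4 + 5x5 ≥ 628   (silicon)
  x1 ≤ 1.9
  x3 ≤ 3
  x1, x2, x3, x4, x5 ≥ 0.
The optimal basis is {silicomanganese, ferrosilicon}; scrap grade C, pure iron, stainless scrap drop out. Binding constraints: manganese and silicon.
So silicomanganese = 1.925 kg, ferrosilicon = 0.3727 kg.
Objective = 1.92·1.925 + 2.42·0.3727 = 4.5979.

£4.60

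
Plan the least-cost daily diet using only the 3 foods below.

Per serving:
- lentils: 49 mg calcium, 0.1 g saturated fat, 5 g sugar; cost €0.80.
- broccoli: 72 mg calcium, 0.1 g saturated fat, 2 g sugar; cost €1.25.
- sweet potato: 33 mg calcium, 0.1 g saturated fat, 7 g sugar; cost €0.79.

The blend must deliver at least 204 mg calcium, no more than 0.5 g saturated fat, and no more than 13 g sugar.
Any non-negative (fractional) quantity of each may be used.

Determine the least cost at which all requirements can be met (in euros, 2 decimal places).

Let x1 = servings of lentils, x2 = servings of broccoli, x3 = servings of sweet potato.
Minimize 0.8x1 + 1.25x2 + 0.79x3 s.t.:
  49x1 + 72x2 + 33x3 ≥ 204   (calcium)
  0.1x1 + 0.1x2 + 0.1x3 ≤ 0.5   (saturated fat)
  5x1 + 2x2 + 7x3 ≤ 13   (sugar)
  x1, x2, x3 ≥ 0.
The optimal basis is {lentils, broccoli}; sweet potato drops out. The calcium and sugar requirements are met with equality.
Optimal quantities: lentils = 2.015 servings, broccoli = 1.462 servings.
Cost = 0.8·2.015 + 1.25·1.462 = 3.4395.

€3.44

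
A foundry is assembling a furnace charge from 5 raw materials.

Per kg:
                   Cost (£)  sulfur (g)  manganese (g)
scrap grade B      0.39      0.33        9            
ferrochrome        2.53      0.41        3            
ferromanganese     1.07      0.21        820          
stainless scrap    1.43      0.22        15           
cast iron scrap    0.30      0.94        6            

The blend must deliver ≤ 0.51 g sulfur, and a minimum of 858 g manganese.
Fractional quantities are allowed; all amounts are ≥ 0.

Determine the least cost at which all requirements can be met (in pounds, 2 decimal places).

Treat it as an LP. Let x1 = kg of scrap grade B, x2 = kg of ferrochrome, x3 = kg of ferromanganese, x4 = kg of stainless scrap, x5 = kg of cast iron scrap.
Minimize 0.39x1 + 2.53x2 + 1.07x3 + 1.43x4 + 0.3x5 s.t.:
  0.33x1 + 0.41x2 + 0.21x3 + 0.22x4 + 0.94x5 ≤ 0.51   (sulfur)
  9x1 + 3x2 + 820x3 + 15x4 + 6x5 ≥ 858   (manganese)
  x1, x2, x3, x4, x5 ≥ 0.
The cheapest feasible vertex uses only ferromanganese; scrap grade B, ferrochrome, stainless scrap, cast iron scrap are not used. The manganese requirement is met with equality.
So ferromanganese = 1.046 kg.
Cost = 1.07·1.046 = 1.1192.

£1.12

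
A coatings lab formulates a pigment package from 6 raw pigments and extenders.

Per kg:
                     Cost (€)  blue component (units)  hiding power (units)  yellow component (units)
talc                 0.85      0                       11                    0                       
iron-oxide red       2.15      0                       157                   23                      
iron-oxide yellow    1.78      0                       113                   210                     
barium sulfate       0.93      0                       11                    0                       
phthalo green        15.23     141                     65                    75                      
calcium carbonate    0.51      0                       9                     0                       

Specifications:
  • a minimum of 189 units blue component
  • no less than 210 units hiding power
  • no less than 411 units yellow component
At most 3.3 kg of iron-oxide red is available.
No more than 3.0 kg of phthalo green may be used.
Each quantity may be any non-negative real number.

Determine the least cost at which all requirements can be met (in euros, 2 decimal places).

This is a linear program. Let x1 = kg of talc, x2 = kg of iron-oxide red, x3 = kg of iron-oxide yellow, x4 = kg of barium sulfate, x5 = kg of phthalo green, x6 = kg of calcium carbonate.
Minimise 0.85x1 + 2.15x2 + 1.78x3 + 0.93x4 + 15.23x5 + 0.51x6 s.t.:
  141x5 ≥ 189   (blue component)
  11x1 + 157x2 + 113x3 + 11x4 + 65x5 + 9x6 ≥ 210   (hiding power)
  23x2 + 210x3 + 75x5 ≥ 411   (yellow component)
  x2 ≤ 3.3
  x5 ≤ 3
  x1, x2, x3, x4, x5, x6 ≥ 0.
At the optimum only iron-oxide yellow, phthalo green are positive (talc, iron-oxide red, barium sulfate, calcium carbonate = 0). The blue component and yellow component requirements are met with equality.
That vertex is x3 = 1.4784, x5 = 1.3404.
Hence cost = 1.78·1.4784 + 15.23·1.3404 = €23.0458.

€23.05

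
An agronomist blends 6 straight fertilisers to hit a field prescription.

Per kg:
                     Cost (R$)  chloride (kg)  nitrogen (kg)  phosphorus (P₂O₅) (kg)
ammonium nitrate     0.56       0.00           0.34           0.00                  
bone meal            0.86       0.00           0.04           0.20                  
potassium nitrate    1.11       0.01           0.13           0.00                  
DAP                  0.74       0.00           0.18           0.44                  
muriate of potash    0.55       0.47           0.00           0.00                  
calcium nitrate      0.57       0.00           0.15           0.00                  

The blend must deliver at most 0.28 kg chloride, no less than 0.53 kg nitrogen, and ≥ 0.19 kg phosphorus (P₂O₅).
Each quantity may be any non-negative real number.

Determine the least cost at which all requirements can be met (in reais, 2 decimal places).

Let x1 = kg of ammonium nitrate, x2 = kg of bone meal, x3 = kg of potassium nitrate, x4 = kg of DAP, x5 = kg of muriate of potash, x6 = kg of calcium nitrate.
min 0.56x1 + 0.86x2 + 1.11x3 + 0.74x4 + 0.55x5 + 0.57x6 s.t.:
  0.01x3 + 0.47x5 ≤ 0.28   (chloride)
  0.34x1 + 0.04x2 + 0.13x3 + 0.18x4 + 0.15x6 ≥ 0.53   (nitrogen)
  0.2x2 + 0.44x4 ≥ 0.19   (phosphorus (P₂O₅))
  x1, x2, x3, x4, x5, x6 ≥ 0.
The cheapest feasible vertex uses only ammonium nitrate, DAP; bone meal, potassium nitrate, muriate of potash, calcium nitrate are not used. Binding constraints: nitrogen and phosphorus (P₂O₅).
So ammonium nitrate = 1.33 kg, DAP = 0.4318 kg.
Total cost: 0.56·1.33 + 0.74·0.4318 = 1.0643.

R$1.06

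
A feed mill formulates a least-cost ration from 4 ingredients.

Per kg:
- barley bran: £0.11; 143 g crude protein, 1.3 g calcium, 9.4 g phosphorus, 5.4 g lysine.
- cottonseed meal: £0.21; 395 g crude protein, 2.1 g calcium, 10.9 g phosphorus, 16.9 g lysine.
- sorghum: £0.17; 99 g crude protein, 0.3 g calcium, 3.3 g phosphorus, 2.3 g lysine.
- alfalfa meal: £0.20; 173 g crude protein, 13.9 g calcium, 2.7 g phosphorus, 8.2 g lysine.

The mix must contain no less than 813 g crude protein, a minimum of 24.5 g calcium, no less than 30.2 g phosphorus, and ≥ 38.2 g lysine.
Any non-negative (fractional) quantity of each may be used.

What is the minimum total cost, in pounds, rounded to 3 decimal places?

£0.685

Treat it as an LP. Let x1 = kg of barley bran, x2 = kg of cottonseed meal, x3 = kg of sorghum, x4 = kg of alfalfa meal.
Minimise 0.11x1 + 0.21x2 + 0.17x3 + 0.2x4 s.t.:
  143x1 + 395x2 + 99x3 + 173x4 ≥ 813   (crude protein)
  1.3x1 + 2.1x2 + 0.3x3 + 13.9x4 ≥ 24.5   (calcium)
  9.4x1 + 10.9x2 + 3.3x3 + 2.7x4 ≥ 30.2   (phosphorus)
  5.4x1 + 16.9x2 + 2.3x3 + 8.2x4 ≥ 38.2   (lysine)
  x1, x2, x3, x4 ≥ 0.
The cheapest feasible vertex uses only barley bran, cottonseed meal, alfalfa meal; sorghum is not used. Binding constraints: calcium, phosphorus, lysine.
Optimal quantities: barley bran = 1.577 kg, cottonseed meal = 1.05 kg, alfalfa meal = 1.456 kg.
Objective = 0.11·1.577 + 0.21·1.05 + 0.2·1.456 = 0.68517.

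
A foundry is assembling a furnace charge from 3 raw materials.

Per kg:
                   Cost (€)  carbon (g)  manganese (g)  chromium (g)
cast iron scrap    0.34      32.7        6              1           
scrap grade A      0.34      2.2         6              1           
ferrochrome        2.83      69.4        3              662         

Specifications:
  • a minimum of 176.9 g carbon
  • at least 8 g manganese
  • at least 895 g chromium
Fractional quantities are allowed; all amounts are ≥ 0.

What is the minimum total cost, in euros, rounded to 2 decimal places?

Let x1 = kg of cast iron scrap, x2 = kg of scrap grade A, x3 = kg of ferrochrome.
Minimize 0.34x1 + 0.34x2 + 2.83x3 s.t.:
  32.7x1 + 2.2x2 + 69.4x3 ≥ 176.9   (carbon)
  6x1 + 6x2 + 3x3 ≥ 8   (manganese)
  1x1 + 1x2 + 662x3 ≥ 895   (chromium)
  x1, x2, x3 ≥ 0.
The cheapest feasible vertex uses only cast iron scrap, ferrochrome; scrap grade A is not used. Binding constraints: carbon and chromium.
Optimal quantities: cast iron scrap = 2.549 kg, ferrochrome = 1.348 kg.
Cost = 0.34·2.549 + 2.83·1.348 = 4.6815.

€4.68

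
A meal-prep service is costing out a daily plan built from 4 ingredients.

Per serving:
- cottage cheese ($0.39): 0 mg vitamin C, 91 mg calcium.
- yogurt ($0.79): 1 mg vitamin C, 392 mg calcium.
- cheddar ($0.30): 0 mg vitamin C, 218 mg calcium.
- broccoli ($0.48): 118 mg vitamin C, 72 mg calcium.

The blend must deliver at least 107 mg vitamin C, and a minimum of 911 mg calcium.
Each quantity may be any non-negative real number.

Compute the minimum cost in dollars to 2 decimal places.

$1.60

Let x1 = servings of cottage cheese, x2 = servings of yogurt, x3 = servings of cheddar, x4 = servings of broccoli.
Minimize 0.39x1 + 0.79x2 + 0.3x3 + 0.48x4 with:
  1x2 + 118x4 ≥ 107   (vitamin C)
  91x1 + 392x2 + 218x3 + 72x4 ≥ 911   (calcium)
  x1, x2, x3, x4 ≥ 0.
The minimum-cost mix takes nothing from cottage cheese, yogurt — only cheddar, broccoli. Binding constraints: vitamin C and calcium.
So cheddar = 3.879 servings, broccoli = 0.9068 servings.
Cost = 0.3·3.879 + 0.48·0.9068 = 1.5990.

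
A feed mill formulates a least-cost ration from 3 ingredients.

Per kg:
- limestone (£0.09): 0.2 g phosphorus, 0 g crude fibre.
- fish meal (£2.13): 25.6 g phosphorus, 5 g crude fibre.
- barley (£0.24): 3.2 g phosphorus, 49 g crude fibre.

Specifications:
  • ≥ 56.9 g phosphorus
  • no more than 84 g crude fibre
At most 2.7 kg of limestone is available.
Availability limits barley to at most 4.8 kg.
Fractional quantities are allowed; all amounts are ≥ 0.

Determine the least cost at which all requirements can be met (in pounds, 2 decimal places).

Treat it as an LP. Let x1 = kg of limestone, x2 = kg of fish meal, x3 = kg of barley.
Minimise 0.09x1 + 2.13x2 + 0.24x3 subject to:
  0.2x1 + 25.6x2 + 3.2x3 ≥ 56.9   (phosphorus)
  5x2 + 49x3 ≤ 84   (crude fibre)
  x1 ≤ 2.7
  x3 ≤ 4.8
  x1, x2, x3 ≥ 0.
The optimal basis is {fish meal, barley}; limestone drops out. Binding constraints: phosphorus and crude fibre.
So fish meal = 2.034 kg, barley = 1.507 kg.
Objective = 2.13·2.034 + 0.24·1.507 = 4.6941.

£4.69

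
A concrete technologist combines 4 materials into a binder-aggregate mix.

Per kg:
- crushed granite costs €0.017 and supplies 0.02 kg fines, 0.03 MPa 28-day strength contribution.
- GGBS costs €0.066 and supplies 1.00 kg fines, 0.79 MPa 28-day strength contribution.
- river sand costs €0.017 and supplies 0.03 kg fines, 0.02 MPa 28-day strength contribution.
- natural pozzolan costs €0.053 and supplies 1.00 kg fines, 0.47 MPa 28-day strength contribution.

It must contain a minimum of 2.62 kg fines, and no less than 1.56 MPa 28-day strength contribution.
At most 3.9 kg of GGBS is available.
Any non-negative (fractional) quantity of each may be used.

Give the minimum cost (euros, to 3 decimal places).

This is a linear program. Let x1 = kg of crushed granite, x2 = kg of GGBS, x3 = kg of river sand, x4 = kg of natural pozzolan.
Minimise 0.017x1 + 0.066x2 + 0.017x3 + 0.053x4 with:
  0.02x1 + 1x2 + 0.03x3 + 1x4 ≥ 2.62   (fines)
  0.03x1 + 0.79x2 + 0.02x3 + 0.47x4 ≥ 1.56   (28-day strength contribution)
  x2 ≤ 3.9
  x1, x2, x3, x4 ≥ 0.
The optimal basis is {GGBS, natural pozzolan}; crushed granite, river sand drop out. There the fines and 28-day strength contribution constraints are tight.
So GGBS = 1.027 kg, natural pozzolan = 1.593 kg.
Hence cost = 0.066·1.027 + 0.053·1.593 = €0.15221.

€0.152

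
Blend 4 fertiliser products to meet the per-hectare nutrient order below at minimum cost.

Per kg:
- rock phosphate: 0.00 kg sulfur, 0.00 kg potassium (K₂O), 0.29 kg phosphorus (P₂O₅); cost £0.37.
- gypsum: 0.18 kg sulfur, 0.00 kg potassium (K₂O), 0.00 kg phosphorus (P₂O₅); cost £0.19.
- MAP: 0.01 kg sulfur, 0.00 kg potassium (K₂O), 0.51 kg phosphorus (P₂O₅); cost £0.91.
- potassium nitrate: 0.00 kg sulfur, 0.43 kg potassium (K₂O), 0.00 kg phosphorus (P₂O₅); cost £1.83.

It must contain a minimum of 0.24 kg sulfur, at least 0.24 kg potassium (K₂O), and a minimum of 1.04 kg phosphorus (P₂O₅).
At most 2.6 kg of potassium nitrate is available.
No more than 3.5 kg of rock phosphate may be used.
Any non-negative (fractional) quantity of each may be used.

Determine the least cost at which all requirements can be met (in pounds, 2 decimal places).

Set it up as a linear program. Let x1 = kg of rock phosphate, x2 = kg of gypsum, x3 = kg of MAP, x4 = kg of potassium nitrate.
Minimise 0.37x1 + 0.19x2 + 0.91x3 + 1.83x4 s.t.:
  0.18x2 + 0.01x3 ≥ 0.24   (sulfur)
  0.43x4 ≥ 0.24   (potassium (K₂O))
  0.29x1 + 0.51x3 ≥ 1.04   (phosphorus (P₂O₅))
  x4 ≤ 2.6
  x1 ≤ 3.5
  x1, x2, x3, x4 ≥ 0.
All 4 inputs are positive at the optimum. There the sulfur, potassium (K₂O), phosphorus (P₂O₅), the rock phosphate cap constraints are tight.
Optimal quantities: rock phosphate = 3.5 kg, gypsum = 1.331 kg, MAP = 0.04902 kg, potassium nitrate = 0.5581 kg.
Objective = 0.37·3.5 + 0.19·1.331 + 0.91·0.04902 + 1.83·0.5581 = 2.6138.

£2.61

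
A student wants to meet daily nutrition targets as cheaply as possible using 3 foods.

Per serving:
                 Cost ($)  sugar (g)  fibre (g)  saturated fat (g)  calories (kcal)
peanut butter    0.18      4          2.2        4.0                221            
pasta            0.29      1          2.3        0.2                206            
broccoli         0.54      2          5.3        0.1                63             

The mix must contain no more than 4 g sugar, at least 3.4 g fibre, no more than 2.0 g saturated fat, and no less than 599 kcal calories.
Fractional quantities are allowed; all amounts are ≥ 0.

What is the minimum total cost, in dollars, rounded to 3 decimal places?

$0.794

Treat it as an LP. Let x1 = servings of peanut butter, x2 = servings of pasta, x3 = servings of broccoli.
min 0.18x1 + 0.29x2 + 0.54x3 subject to:
  4x1 + 1x2 + 2x3 ≤ 4   (sugar)
  2.2x1 + 2.3x2 + 5.3x3 ≥ 3.4   (fibre)
  4x1 + 0.2x2 + 0.1x3 ≤ 2   (saturated fat)
  221x1 + 206x2 + 63x3 ≥ 599   (calories)
  x1, x2, x3 ≥ 0.
The optimal basis is {peanut butter, pasta}; broccoli drops out. There the sugar and calories constraints are tight.
Optimal quantities: peanut butter = 0.3731 servings, pasta = 2.507 servings.
Objective = 0.18·0.3731 + 0.29·2.507 = 0.79419.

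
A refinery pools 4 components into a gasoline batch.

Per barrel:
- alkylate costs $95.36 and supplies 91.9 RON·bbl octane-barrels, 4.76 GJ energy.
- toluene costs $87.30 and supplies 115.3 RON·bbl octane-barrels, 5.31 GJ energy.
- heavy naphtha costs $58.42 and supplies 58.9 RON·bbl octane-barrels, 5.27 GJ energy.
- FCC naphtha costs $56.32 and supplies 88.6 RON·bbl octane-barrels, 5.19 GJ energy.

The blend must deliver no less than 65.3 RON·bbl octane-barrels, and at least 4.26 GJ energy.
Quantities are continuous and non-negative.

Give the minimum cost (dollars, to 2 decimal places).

$46.23

Let x1 = barrels of alkylate, x2 = barrels of toluene, x3 = barrels of heavy naphtha, x4 = barrels of FCC naphtha.
Minimise 95.36x1 + 87.3x2 + 58.42x3 + 56.32x4 with:
  91.9x1 + 115.3x2 + 58.9x3 + 88.6x4 ≥ 65.3   (octane-barrels)
  4.76x1 + 5.31x2 + 5.27x3 + 5.19x4 ≥ 4.26   (energy)
  x1, x2, x3, x4 ≥ 0.
The cheapest feasible vertex uses only FCC naphtha; alkylate, toluene, heavy naphtha are not used. There the energy constraint is tight.
Solving gives x4 = 0.8208.
Objective = 56.32·0.8208 = 46.2275.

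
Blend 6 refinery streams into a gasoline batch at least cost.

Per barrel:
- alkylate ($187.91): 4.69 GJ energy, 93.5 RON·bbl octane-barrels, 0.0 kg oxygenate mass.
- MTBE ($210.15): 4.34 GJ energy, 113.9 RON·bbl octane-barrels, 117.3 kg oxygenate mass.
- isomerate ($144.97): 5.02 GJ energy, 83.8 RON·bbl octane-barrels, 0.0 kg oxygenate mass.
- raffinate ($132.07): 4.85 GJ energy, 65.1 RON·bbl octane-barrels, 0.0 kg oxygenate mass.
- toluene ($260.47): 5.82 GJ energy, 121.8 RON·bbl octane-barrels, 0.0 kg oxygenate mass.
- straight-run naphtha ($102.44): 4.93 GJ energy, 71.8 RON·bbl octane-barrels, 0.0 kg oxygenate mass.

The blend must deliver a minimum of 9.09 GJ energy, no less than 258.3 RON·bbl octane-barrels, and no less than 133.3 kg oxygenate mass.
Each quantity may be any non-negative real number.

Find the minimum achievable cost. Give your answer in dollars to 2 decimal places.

$422.67

This is a linear program. Let x1 = barrels of alkylate, x2 = barrels of MTBE, x3 = barrels of isomerate, x4 = barrels of raffinate, x5 = barrels of toluene, x6 = barrels of straight-run naphtha.
Minimize 187.91x1 + 210.15x2 + 144.97x3 + 132.07x4 + 260.47x5 + 102.44x6 s.t.:
  4.69x1 + 4.34x2 + 5.02x3 + 4.85x4 + 5.82x5 + 4.93x6 ≥ 9.09   (energy)
  93.5x1 + 113.9x2 + 83.8x3 + 65.1x4 + 121.8x5 + 71.8x6 ≥ 258.3   (octane-barrels)
  117.3x2 ≥ 133.3   (oxygenate mass)
  x1, x2, x3, x4, x5, x6 ≥ 0.
At the optimum only MTBE, straight-run naphtha are positive (alkylate, isomerate, raffinate, toluene = 0). Binding constraints: octane-barrels and oxygenate mass.
That vertex is x2 = 1.1364, x6 = 1.7948.
Cost = 210.15·1.1364 + 102.44·1.7948 = 422.6738.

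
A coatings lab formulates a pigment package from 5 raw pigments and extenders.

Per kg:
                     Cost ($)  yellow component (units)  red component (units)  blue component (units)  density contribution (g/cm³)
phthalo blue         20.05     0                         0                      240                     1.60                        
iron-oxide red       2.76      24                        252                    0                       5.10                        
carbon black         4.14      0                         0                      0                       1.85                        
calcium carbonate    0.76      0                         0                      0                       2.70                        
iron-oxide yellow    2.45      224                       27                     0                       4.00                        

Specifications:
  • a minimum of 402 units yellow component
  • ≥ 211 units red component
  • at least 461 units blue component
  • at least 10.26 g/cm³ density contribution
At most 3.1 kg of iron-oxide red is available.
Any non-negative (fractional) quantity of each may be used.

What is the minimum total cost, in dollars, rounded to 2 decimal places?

Let x1 = kg of phthalo blue, x2 = kg of iron-oxide red, x3 = kg of carbon black, x4 = kg of calcium carbonate, x5 = kg of iron-oxide yellow.
min 20.05x1 + 2.76x2 + 4.14x3 + 0.76x4 + 2.45x5 subject to:
  24x2 + 224x5 ≥ 402   (yellow component)
  252x2 + 27x5 ≥ 211   (red component)
  240x1 ≥ 461   (blue component)
  1.6x1 + 5.1x2 + 1.85x3 + 2.7x4 + 4x5 ≥ 10.26   (density contribution)
  x2 ≤ 3.1
  x1, x2, x3, x4, x5 ≥ 0.
The cheapest feasible vertex uses only phthalo blue, iron-oxide red, iron-oxide yellow; carbon black, calcium carbonate are not used. There the yellow component, red component, blue component constraints are tight.
So phthalo blue = 1.921 kg, iron-oxide red = 0.6525 kg, iron-oxide yellow = 1.725 kg.
Hence cost = 20.05·1.921 + 2.76·0.6525 + 2.45·1.725 = $44.5432.

$44.54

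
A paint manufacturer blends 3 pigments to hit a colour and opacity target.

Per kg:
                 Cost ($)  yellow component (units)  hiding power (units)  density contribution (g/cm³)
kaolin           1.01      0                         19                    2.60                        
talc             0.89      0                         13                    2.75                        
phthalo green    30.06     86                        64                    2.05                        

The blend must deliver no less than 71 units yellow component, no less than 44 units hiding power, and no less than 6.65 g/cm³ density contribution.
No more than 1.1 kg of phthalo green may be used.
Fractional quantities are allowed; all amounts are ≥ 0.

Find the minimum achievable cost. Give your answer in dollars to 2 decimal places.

$26.42

Let x1 = kg of kaolin, x2 = kg of talc, x3 = kg of phthalo green.
Minimise 1.01x1 + 0.89x2 + 30.06x3 with:
  86x3 ≥ 71   (yellow component)
  19x1 + 13x2 + 64x3 ≥ 44   (hiding power)
  2.6x1 + 2.75x2 + 2.05x3 ≥ 6.65   (density contribution)
  x3 ≤ 1.1
  x1, x2, x3 ≥ 0.
At the optimum only talc, phthalo green are positive (kaolin = 0). Binding constraints: yellow component and density contribution.
Optimal quantities: talc = 1.803 kg, phthalo green = 0.8256 kg.
Cost = 0.89·1.803 + 30.06·0.8256 = 26.4222.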